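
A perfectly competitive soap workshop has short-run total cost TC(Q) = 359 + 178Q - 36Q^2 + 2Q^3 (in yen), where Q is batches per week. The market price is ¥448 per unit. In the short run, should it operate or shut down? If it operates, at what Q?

Produce at Q = 15

Variable cost is VC = 178Q - 36Q^2 + 2Q^3, so AVC = VC/Q = 178 - 36Q + 2Q^2 and MC = dTC/dQ = 178 - 72Q + 6Q^2.
The AVC parabola has its vertex at Q = 36/4 = 9, where AVC = 178 - 36·9 + 2·9^2 = ¥16.
Because ¥448 ≥ ¥16, revenue can cover variable cost; the firm operates.
Set P = MC: 448 = 178 - 72Q + 6Q^2 → -270 - 72Q + 6Q^2 = 0. The roots are Q = -3 and Q = 15; the profit-maximizing output is on the rising part of MC, so Q* = 15.
Check: AVC at Q = 15 is ¥88 ≤ P, so revenue covers variable cost.
Profit = P·Q − TC = 448·15 − 1679 = ¥5041.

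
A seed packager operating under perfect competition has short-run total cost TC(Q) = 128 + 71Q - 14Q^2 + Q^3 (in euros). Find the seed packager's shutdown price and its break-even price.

AVC = 71 - 14Q + Q^2; minimized at Q = 7, giving min AVC = €22. That is the shutdown price.
ATC = 128/Q + 71 - 14Q + Q^2. Setting dATC/dQ = −128/Q^2 − 14 + 2Q = 0 gives Q = 8 (since 2·8^3 − 14·8^2 = 128).
min ATC = 128/8 + 71 − 14·8 + 8^2 = €39. That is the break-even price.
Between these two prices the firm operates at a loss; above €39 it earns a profit.

Shutdown price = €22; break-even price = €39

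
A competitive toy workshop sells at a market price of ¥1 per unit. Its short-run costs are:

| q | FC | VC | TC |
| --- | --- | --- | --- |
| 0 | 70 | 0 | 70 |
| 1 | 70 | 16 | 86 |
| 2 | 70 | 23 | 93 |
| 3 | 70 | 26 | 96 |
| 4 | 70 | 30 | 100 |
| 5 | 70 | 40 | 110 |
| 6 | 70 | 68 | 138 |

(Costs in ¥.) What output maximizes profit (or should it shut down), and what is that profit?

q = 0 (shut down); profit = -¥70

Tabulate TR − TC: q=0: -70; q=1: -85; q=2: -91; q=3: -93; q=4: -96; q=5: -105; q=6: -132.
Profit is highest at q = 0. Equivalently, the lowest AVC in the table is 30/4 ≈ ¥7.50 at q = 4, and P = ¥1 falls below it — price never covers variable cost, so the firm shuts down and loses only its fixed cost.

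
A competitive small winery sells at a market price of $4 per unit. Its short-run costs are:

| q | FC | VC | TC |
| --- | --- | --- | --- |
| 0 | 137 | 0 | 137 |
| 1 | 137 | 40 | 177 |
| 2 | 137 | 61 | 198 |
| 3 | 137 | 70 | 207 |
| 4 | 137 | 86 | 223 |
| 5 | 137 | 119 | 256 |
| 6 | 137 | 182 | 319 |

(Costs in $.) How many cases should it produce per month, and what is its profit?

q = 0 (shut down); profit = -$137

Compute π = P·q − TC at each output: q=0: -137; q=1: -173; q=2: -190; q=3: -195; q=4: -207; q=5: -236; q=6: -295.
Profit is highest at q = 0. Equivalently, the lowest AVC in the table is 86/4 ≈ $21.50 at q = 4, and P = $4 falls below it — price never covers variable cost, so the firm shuts down and loses only its fixed cost.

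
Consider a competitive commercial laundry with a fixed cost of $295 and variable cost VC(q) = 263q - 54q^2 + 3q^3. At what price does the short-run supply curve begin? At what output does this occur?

Short-run supply begins at min AVC. From VC = 263q - 54q^2 + 3q^3, AVC = 263 - 54q + 3q^2.
dAVC/dq = -54 + 6q = 0 gives q = 9. min AVC = 263 - 54·9 + 3·9^2 = 20.
So the shutdown price is $20.

$20 per unit, at q = 9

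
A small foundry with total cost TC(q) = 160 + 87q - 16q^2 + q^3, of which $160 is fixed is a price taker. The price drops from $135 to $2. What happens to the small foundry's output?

Output falls from 12 to 0 (the firm shuts down)

MC = 87 - 32q + 3q^2; the shutdown threshold is min AVC = $23 (at q = 8).
With P = $135 above the shutdown price, P = MC gives q = 12.
At P = $2 < min AVC = $23, price no longer covers variable cost at any output, so the firm shuts down: q = 0.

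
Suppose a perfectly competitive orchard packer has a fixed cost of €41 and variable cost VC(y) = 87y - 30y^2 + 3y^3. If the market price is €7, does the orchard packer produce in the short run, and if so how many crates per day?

Shut down

From TC, MC = TC'(y) = 87 - 60y + 9y^2 and AVC = VC/y = 87 - 30y + 3y^2.
AVC is minimized where dAVC/dy = -30 + 6y = 0, at y = 5; min AVC = 87 - 30·5 + 3·5^2 = €12.
With P < min AVC (€7 < €12), every unit sold adds to the loss.
Best response: produce nothing and absorb the €41 fixed cost.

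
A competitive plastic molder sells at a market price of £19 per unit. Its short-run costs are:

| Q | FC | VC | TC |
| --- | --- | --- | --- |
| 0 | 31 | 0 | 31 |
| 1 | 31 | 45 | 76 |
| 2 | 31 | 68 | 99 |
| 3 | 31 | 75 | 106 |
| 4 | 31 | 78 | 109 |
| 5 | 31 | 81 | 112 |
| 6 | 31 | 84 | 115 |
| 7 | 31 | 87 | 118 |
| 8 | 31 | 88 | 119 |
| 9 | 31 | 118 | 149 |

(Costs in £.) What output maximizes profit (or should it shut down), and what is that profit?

Q = 8; profit = £33

Compute π = P·Q − TC at each output: Q=0: -31; Q=1: -57; Q=2: -61; Q=3: -49; Q=4: -33; Q=5: -17; Q=6: -1; Q=7: 15; Q=8: 33; Q=9: 22.
Profit is maximized at Q = 8. AVC there is 88/8 = £11 ≤ P, so producing beats shutting down (which would give -£31).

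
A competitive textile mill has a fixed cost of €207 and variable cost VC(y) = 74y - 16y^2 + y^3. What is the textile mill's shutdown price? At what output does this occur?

The firm shuts down when price falls below the minimum of average variable cost. AVC = VC/y = 74 - 16y + y^2.
At the minimum of AVC, MC = AVC. MC = 74 - 32y + 3y^2; setting MC = AVC gives 2y^2 - 16y = 0, so y = 8. min AVC = 10.
For P < €10 the firm produces nothing.

€10 per unit, at y = 8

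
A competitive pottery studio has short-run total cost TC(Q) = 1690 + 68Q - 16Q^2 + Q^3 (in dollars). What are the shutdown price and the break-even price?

AVC = 68 - 16Q + Q^2; minimized at Q = 8, giving min AVC = $4. That is the shutdown price.
ATC = 1690/Q + 68 - 16Q + Q^2. Setting dATC/dQ = −1690/Q^2 − 16 + 2Q = 0 gives Q = 13 (since 2·13^3 − 16·13^2 = 1690).
min ATC = 1690/13 + 68 − 16·13 + 13^2 = $159. That is the break-even price.
For $4 ≤ P < $159 the firm produces at a loss; below $4 it shuts down.

Shutdown price = $4; break-even price = $159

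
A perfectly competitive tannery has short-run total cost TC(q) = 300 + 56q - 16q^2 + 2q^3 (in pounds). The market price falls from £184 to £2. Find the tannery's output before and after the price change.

Output falls from 8 to 0 (the firm shuts down)

MC = 56 - 32q + 6q^2; the shutdown threshold is min AVC = £24 (at q = 4).
At P = £184 ≥ min AVC, set P = MC on the rising branch: q = 8.
At P = £2 < min AVC = £24, price no longer covers variable cost at any output, so the firm shuts down: q = 0.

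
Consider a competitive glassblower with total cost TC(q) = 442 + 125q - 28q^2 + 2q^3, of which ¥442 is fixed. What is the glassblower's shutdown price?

¥27 per unit

The firm shuts down when price falls below the minimum of average variable cost. AVC = VC/q = 125 - 28q + 2q^2.
dAVC/dq = -28 + 4q = 0 gives q = 7. min AVC = 125 - 28·7 + 2·7^2 = 27.
The firm shuts down for any P below ¥27.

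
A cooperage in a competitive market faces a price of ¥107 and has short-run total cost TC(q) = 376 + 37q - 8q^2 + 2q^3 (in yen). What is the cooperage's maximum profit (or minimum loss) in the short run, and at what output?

Profit = -¥76 at q = 5

AVC = 37 - 8q + 2q^2 has its minimum ¥29 at q = 2; price ¥107 clears that bar, so the firm operates.
With MC = 37 - 16q + 6q^2, P = MC on the upward-sloping part at q* = 5.
TR = 107·5 = 535. TC = 376 + 235 = 611. Profit = 535 − 611 = -¥76.
Shutting down would mean losing the fixed cost of ¥376, so operating at a loss of ¥76 is better by ¥300.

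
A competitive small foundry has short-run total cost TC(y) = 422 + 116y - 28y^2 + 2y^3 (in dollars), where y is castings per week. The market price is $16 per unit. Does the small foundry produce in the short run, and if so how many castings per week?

Shut down

Variable cost is VC = 116y - 28y^2 + 2y^3, so AVC = VC/y = 116 - 28y + 2y^2 and MC = dTC/dy = 116 - 56y + 6y^2.
The AVC parabola has its vertex at y = 28/4 = 7, where AVC = 116 - 28·7 + 2·7^2 = $18.
P = $16 lies below min AVC = $18; no output level covers variable cost.
The firm minimizes its loss by shutting down and losing only its fixed cost of $422.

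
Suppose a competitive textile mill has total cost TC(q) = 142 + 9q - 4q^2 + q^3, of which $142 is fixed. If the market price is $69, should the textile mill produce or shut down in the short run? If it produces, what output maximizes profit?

Produce at q = 6

Strip out fixed cost: VC = 9q - 4q^2 + q^3. Then AVC = 9 - 4q + q^2 and MC = 9 - 8q + 3q^2.
AVC hits its minimum where MC = AVC, at q = 2, giving min AVC = 9 - 4·2 + 2^2 = $5.
Because $69 ≥ $5, revenue can cover variable cost; the firm operates.
Solving P = MC: -60 - 8q + 3q^2 = 0 ⇒ q = -10/3 or 6. On the upward-sloping branch, q* = 6.
Check: AVC at q = 6 is $21 ≤ P, so revenue covers variable cost.
Profit = P·q − TC = 69·6 − 268 = $146.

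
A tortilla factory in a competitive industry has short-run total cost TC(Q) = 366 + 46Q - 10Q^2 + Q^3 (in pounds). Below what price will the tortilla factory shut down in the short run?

£21 per unit

The firm shuts down when price falls below the minimum of average variable cost. AVC = VC/Q = 46 - 10Q + Q^2.
At the minimum of AVC, MC = AVC. MC = 46 - 20Q + 3Q^2; setting MC = AVC gives 2Q^2 - 10Q = 0, so Q = 5. min AVC = 21.
The firm shuts down for any P below £21.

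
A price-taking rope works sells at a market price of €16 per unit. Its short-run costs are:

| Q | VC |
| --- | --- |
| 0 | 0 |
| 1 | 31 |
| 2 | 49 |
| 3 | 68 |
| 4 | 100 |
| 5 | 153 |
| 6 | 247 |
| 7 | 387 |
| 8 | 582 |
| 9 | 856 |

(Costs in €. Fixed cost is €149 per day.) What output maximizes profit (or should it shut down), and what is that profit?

Q = 0 (shut down); profit = -€149

Tabulate TR − TC: Q=0: -149; Q=1: -164; Q=2: -166; Q=3: -169; Q=4: -185; Q=5: -222; Q=6: -300; Q=7: -424; Q=8: -603; Q=9: -861.
Profit is highest at Q = 0. Equivalently, the lowest AVC in the table is 68/3 ≈ €22.67 at Q = 3, and P = €16 falls below it — price never covers variable cost, so the firm shuts down and loses only its fixed cost.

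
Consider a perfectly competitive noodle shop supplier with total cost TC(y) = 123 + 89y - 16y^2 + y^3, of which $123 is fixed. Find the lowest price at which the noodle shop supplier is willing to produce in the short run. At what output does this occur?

Short-run supply begins at min AVC. From VC = 89y - 16y^2 + y^3, AVC = 89 - 16y + y^2.
At the minimum of AVC, MC = AVC. MC = 89 - 32y + 3y^2; setting MC = AVC gives 2y^2 - 16y = 0, so y = 8. min AVC = 25.
So the shutdown price is $25.

$25 per unit, at y = 8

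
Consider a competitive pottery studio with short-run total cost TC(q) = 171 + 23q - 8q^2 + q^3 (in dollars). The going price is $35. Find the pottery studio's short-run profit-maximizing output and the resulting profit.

Profit = -$27 at q = 6

AVC = 23 - 8q + q^2 has its minimum $7 at q = 4; price $35 clears that bar, so the firm operates.
MC = 23 - 16q + 3q^2. Setting P = MC and taking the root on the rising branch gives q* = 6.
TR = 35·6 = 210. TC = 171 + 66 = 237. Profit = 210 − 237 = -$27.
That loss of $27 beats the $171 the firm would lose by shutting down; producing recovers $144 of fixed cost.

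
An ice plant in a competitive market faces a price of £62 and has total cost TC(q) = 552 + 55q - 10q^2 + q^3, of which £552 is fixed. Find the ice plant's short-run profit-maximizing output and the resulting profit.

Profit = -£356 at q = 7

AVC = 55 - 10q + q^2; min AVC = £30 at q = 5. Since P = £62 ≥ min AVC, the firm produces.
MC = 55 - 20q + 3q^2. Setting P = MC and taking the root on the rising branch gives q* = 7.
TR = 62·7 = 434. TC = 552 + 238 = 790. Profit = 434 − 790 = -£356.
By producing, the firm covers all variable cost plus £196 of fixed cost; shutting down would lose the full £552.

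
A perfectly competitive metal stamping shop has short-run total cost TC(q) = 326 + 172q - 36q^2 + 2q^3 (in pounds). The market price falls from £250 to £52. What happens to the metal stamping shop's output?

MC = 172 - 72q + 6q^2; the shutdown threshold is min AVC = £10 (at q = 9).
With P = £250 above the shutdown price, P = MC gives q = 13.
At P = £52 ≥ min AVC, set P = MC: q = 10. The firm stays open but cuts output.

Output falls from 13 to 10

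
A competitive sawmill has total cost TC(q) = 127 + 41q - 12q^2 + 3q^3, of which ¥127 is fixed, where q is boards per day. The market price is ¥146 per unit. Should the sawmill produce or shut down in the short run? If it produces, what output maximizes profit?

Strip out fixed cost: VC = 41q - 12q^2 + 3q^3. Then AVC = 41 - 12q + 3q^2 and MC = 41 - 24q + 9q^2.
AVC is minimized where dAVC/dq = -12 + 6q = 0, at q = 2; min AVC = 41 - 12·2 + 3·2^2 = ¥29.
Since P = ¥146 ≥ min AVC = ¥29, price covers variable cost and the firm should produce.
Solving P = MC: -105 - 24q + 9q^2 = 0 ⇒ q = -7/3 or 5. On the upward-sloping branch, q* = 5.
Check: AVC at q = 5 is ¥56 ≤ P, so revenue covers variable cost.
Profit = P·q − TC = 146·5 − 407 = ¥323.

Produce at q = 5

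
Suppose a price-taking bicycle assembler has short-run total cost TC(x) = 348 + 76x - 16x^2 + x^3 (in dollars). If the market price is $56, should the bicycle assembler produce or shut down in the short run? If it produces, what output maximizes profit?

Variable cost is VC = 76x - 16x^2 + x^3, so AVC = VC/x = 76 - 16x + x^2 and MC = dTC/dx = 76 - 32x + 3x^2.
AVC hits its minimum where MC = AVC, at x = 8, giving min AVC = 76 - 16·8 + 8^2 = $12.
Since P = $56 ≥ min AVC = $12, price covers variable cost and the firm should produce.
P = MC gives 20 - 32x + 3x^2 = 0, with roots 2/3 and 10. Take the larger (rising MC): x* = 10.
Check: AVC at x = 10 is $16 ≤ P, so revenue covers variable cost.
Profit = P·x − TC = 56·10 − 508 = $52.

Produce at x = 10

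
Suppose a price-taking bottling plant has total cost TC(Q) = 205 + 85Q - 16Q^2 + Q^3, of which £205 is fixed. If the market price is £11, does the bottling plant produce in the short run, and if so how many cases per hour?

Strip out fixed cost: VC = 85Q - 16Q^2 + Q^3. Then AVC = 85 - 16Q + Q^2 and MC = 85 - 32Q + 3Q^2.
The AVC parabola has its vertex at Q = 16/2 = 8, where AVC = 85 - 16·8 + 8^2 = £21.
With P < min AVC (£11 < £21), every unit sold adds to the loss.
Best response: produce nothing and absorb the £205 fixed cost.

Shut down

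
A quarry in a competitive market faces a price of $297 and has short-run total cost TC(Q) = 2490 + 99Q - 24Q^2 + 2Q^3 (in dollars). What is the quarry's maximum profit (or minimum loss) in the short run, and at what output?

Profit = -$70 at Q = 11

AVC = 99 - 24Q + 2Q^2 has its minimum $27 at Q = 6; price $297 clears that bar, so the firm operates.
With MC = 99 - 48Q + 6Q^2, P = MC on the upward-sloping part at Q* = 11.
TR = 297·11 = 3267. TC = 2490 + 847 = 3337. Profit = 3267 − 3337 = -$70.
That loss of $70 beats the $2490 the firm would lose by shutting down; producing recovers $2420 of fixed cost.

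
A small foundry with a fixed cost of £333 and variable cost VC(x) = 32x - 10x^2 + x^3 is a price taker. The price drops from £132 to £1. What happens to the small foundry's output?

MC = 32 - 20x + 3x^2; the shutdown threshold is min AVC = £7 (at x = 5).
With P = £132 above the shutdown price, P = MC gives x = 10.
At P = £1 < min AVC = £7, price no longer covers variable cost at any output, so the firm shuts down: x = 0.

Output falls from 10 to 0 (the firm shuts down)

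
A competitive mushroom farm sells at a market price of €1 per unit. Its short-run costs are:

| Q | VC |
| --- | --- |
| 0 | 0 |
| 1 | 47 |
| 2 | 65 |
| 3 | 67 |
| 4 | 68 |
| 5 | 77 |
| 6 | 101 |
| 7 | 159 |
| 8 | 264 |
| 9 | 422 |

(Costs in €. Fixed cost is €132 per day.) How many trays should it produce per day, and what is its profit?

Q = 0 (shut down); profit = -€132

Tabulate TR − TC: Q=0: -132; Q=1: -178; Q=2: -195; Q=3: -196; Q=4: -196; Q=5: -204; Q=6: -227; Q=7: -284; Q=8: -388; Q=9: -545.
Profit is highest at Q = 0. Equivalently, the lowest AVC in the table is 77/5 ≈ €15.40 at Q = 5, and P = €1 falls below it — price never covers variable cost, so the firm shuts down and loses only its fixed cost.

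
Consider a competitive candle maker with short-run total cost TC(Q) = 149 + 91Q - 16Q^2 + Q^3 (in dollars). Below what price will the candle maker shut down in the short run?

The shutdown price is the minimum of AVC. VC = 91Q - 16Q^2 + Q^3, so AVC = 91 - 16Q + Q^2.
At the minimum of AVC, MC = AVC. MC = 91 - 32Q + 3Q^2; setting MC = AVC gives 2Q^2 - 16Q = 0, so Q = 8. min AVC = 27.
So the shutdown price is $27.

$27 per unit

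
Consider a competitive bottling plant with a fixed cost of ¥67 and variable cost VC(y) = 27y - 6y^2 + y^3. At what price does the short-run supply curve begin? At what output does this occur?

¥18 per unit, at y = 3

The firm shuts down when price falls below the minimum of average variable cost. AVC = VC/y = 27 - 6y + y^2.
dAVC/dy = -6 + 2y = 0 gives y = 3. min AVC = 27 - 6·3 + 3^2 = 18.
So the shutdown price is ¥18.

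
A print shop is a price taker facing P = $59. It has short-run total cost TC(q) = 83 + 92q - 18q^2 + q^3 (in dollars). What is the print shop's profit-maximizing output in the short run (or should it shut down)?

Variable cost is VC = 92q - 18q^2 + q^3, so AVC = VC/q = 92 - 18q + q^2 and MC = dTC/dq = 92 - 36q + 3q^2.
The AVC parabola has its vertex at q = 18/2 = 9, where AVC = 92 - 18·9 + 9^2 = $11.
P = $59 exceeds min AVC = $11, so the firm stays open.
P = MC gives 33 - 36q + 3q^2 = 0, with roots 1 and 11. Take the larger (rising MC): q* = 11.
Check: AVC at q = 11 is $15 ≤ P, so revenue covers variable cost.
Profit = P·q − TC = 59·11 − 248 = $401.

Produce at q = 11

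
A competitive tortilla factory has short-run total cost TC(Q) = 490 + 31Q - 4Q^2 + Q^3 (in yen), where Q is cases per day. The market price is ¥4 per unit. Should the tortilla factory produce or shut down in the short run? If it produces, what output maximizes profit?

Shut down

Strip out fixed cost: VC = 31Q - 4Q^2 + Q^3. Then AVC = 31 - 4Q + Q^2 and MC = 31 - 8Q + 3Q^2.
The AVC parabola has its vertex at Q = 4/2 = 2, where AVC = 31 - 4·2 + 2^2 = ¥27.
With P < min AVC (¥4 < ¥27), every unit sold adds to the loss.
The firm minimizes its loss by shutting down and losing only its fixed cost of ¥490.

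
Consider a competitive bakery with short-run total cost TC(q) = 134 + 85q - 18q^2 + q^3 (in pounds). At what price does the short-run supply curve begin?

£4 per unit

The firm shuts down when price falls below the minimum of average variable cost. AVC = VC/q = 85 - 18q + q^2.
dAVC/dq = -18 + 2q = 0 gives q = 9. min AVC = 85 - 18·9 + 9^2 = 4.
So the shutdown price is £4.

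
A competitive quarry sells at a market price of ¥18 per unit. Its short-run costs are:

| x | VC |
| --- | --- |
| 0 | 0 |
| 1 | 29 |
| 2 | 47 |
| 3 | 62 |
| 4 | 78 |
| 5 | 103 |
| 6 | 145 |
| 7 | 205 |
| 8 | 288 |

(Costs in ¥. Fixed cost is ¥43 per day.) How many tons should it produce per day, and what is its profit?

x = 0 (shut down); profit = -¥43

Tabulate TR − TC: x=0: -43; x=1: -54; x=2: -54; x=3: -51; x=4: -49; x=5: -56; x=6: -80; x=7: -122; x=8: -187.
Profit is highest at x = 0. Equivalently, the lowest AVC in the table is 78/4 ≈ ¥19.50 at x = 4, and P = ¥18 falls below it — price never covers variable cost, so the firm shuts down and loses only its fixed cost.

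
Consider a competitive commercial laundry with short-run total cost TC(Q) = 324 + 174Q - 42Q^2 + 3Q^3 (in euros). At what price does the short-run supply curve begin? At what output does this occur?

The shutdown price is the minimum of AVC. VC = 174Q - 42Q^2 + 3Q^3, so AVC = 174 - 42Q + 3Q^2.
At the minimum of AVC, MC = AVC. MC = 174 - 84Q + 9Q^2; setting MC = AVC gives 6Q^2 - 42Q = 0, so Q = 7. min AVC = 27.
So the shutdown price is €27.

€27 per unit, at Q = 7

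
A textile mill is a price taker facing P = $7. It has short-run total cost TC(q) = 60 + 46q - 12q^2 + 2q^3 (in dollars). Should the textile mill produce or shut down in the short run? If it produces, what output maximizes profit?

Shut down

Variable cost is VC = 46q - 12q^2 + 2q^3, so AVC = VC/q = 46 - 12q + 2q^2 and MC = dTC/dq = 46 - 24q + 6q^2.
AVC is minimized where dAVC/dq = -12 + 4q = 0, at q = 3; min AVC = 46 - 12·3 + 2·3^2 = $28.
With P < min AVC ($7 < $28), every unit sold adds to the loss.
Best response: produce nothing and absorb the $60 fixed cost.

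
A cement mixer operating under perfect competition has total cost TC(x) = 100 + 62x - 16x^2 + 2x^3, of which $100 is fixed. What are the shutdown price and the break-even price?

Shutdown price = min AVC. AVC = 62 - 16x + 2x^2, with vertex at x = 4 and minimum $30.
ATC = 100/x + 62 - 16x + 2x^2. Setting dATC/dx = −100/x^2 − 16 + 4x = 0 gives x = 5 (since 4·5^3 − 16·5^2 = 100).
min ATC = 100/5 + 62 − 16·5 + 2·5^2 = $52. That is the break-even price.
For $30 ≤ P < $52 the firm produces at a loss; below $30 it shuts down.

Shutdown price = $30; break-even price = $52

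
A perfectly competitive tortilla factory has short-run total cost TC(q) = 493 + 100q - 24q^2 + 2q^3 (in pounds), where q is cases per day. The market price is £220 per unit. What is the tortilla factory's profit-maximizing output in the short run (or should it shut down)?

Produce at q = 10

From TC, MC = TC'(q) = 100 - 48q + 6q^2 and AVC = VC/q = 100 - 24q + 2q^2.
The AVC parabola has its vertex at q = 24/4 = 6, where AVC = 100 - 24·6 + 2·6^2 = £28.
P = £220 exceeds min AVC = £28, so the firm stays open.
Set P = MC: 220 = 100 - 48q + 6q^2 → -120 - 48q + 6q^2 = 0. The roots are q = -2 and q = 10; the profit-maximizing output is on the rising part of MC, so q* = 10.
Check: AVC at q = 10 is £60 ≤ P, so revenue covers variable cost.
Profit = P·q − TC = 220·10 − 1093 = £1107.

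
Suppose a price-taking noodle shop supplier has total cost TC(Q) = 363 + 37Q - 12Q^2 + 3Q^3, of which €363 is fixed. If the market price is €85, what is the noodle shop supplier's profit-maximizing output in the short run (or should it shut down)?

Produce at Q = 4

From TC, MC = TC'(Q) = 37 - 24Q + 9Q^2 and AVC = VC/Q = 37 - 12Q + 3Q^2.
AVC is minimized where dAVC/dQ = -12 + 6Q = 0, at Q = 2; min AVC = 37 - 12·2 + 3·2^2 = €25.
Since P = €85 ≥ min AVC = €25, price covers variable cost and the firm should produce.
P = MC gives -48 - 24Q + 9Q^2 = 0, with roots -4/3 and 4. Take the larger (rising MC): Q* = 4.
Check: AVC at Q = 4 is €37 ≤ P, so revenue covers variable cost.
Profit = P·Q − TC = 85·4 − 511 = -€171, a loss, but smaller than the €363 fixed cost the firm would lose by shutting down.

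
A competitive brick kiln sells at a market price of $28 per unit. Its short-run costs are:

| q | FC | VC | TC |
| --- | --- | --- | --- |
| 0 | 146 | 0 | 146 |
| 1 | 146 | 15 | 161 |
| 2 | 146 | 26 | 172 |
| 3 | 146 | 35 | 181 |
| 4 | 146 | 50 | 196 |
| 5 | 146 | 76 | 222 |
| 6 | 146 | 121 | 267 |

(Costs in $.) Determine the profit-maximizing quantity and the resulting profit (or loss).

q = 5; profit = -$82

Profit at each row (π = 28q − TC): q=0: -146; q=1: -133; q=2: -116; q=3: -97; q=4: -84; q=5: -82; q=6: -99.
Profit is maximized at q = 5. AVC there is 76/5 = $15.20 ≤ P, so producing beats shutting down (which would give -$146).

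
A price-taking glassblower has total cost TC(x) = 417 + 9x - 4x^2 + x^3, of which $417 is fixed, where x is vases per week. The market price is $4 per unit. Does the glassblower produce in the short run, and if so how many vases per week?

Variable cost is VC = 9x - 4x^2 + x^3, so AVC = VC/x = 9 - 4x + x^2 and MC = dTC/dx = 9 - 8x + 3x^2.
AVC hits its minimum where MC = AVC, at x = 2, giving min AVC = 9 - 4·2 + 2^2 = $5.
P = $4 lies below min AVC = $5; no output level covers variable cost.
Best response: produce nothing and absorb the $417 fixed cost.

Shut down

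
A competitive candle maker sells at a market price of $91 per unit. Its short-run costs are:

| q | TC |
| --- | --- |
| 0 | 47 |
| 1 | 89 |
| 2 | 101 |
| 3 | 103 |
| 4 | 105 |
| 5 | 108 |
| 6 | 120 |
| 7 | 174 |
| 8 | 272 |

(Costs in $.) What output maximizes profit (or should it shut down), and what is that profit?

q = 7; profit = $463

Profit at each row (π = 91q − TC): q=0: -47; q=1: 2; q=2: 81; q=3: 170; q=4: 259; q=5: 347; q=6: 426; q=7: 463; q=8: 456.
Profit is maximized at q = 7. AVC there is 127/7 = $18.14 ≤ P, so producing beats shutting down (which would give -$47).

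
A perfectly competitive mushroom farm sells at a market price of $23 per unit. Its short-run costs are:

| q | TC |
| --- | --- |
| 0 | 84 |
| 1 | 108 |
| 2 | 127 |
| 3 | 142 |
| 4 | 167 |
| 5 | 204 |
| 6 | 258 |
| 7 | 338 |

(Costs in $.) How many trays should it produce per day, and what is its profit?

q = 3; profit = -$73

Compute π = P·q − TC at each output: q=0: -84; q=1: -85; q=2: -81; q=3: -73; q=4: -75; q=5: -89; q=6: -120; q=7: -177.
Profit is maximized at q = 3. AVC there is 58/3 = $19.33 ≤ P, so producing beats shutting down (which would give -$84).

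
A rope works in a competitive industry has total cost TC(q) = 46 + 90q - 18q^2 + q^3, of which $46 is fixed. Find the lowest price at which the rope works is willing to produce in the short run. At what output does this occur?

Short-run supply begins at min AVC. From VC = 90q - 18q^2 + q^3, AVC = 90 - 18q + q^2.
At the minimum of AVC, MC = AVC. MC = 90 - 36q + 3q^2; setting MC = AVC gives 2q^2 - 18q = 0, so q = 9. min AVC = 9.
The firm shuts down for any P below $9.

$9 per unit, at q = 9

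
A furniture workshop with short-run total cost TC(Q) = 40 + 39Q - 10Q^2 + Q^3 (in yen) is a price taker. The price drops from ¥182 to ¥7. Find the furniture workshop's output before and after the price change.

Output falls from 11 to 0 (the firm shuts down)

MC = 39 - 20Q + 3Q^2; the shutdown threshold is min AVC = ¥14 (at Q = 5).
At P = ¥182 ≥ min AVC, set P = MC on the rising branch: Q = 11.
At P = ¥7 < min AVC = ¥14, price no longer covers variable cost at any output, so the firm shuts down: Q = 0.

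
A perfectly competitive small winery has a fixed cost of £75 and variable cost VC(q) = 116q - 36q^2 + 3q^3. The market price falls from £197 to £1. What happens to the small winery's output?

AVC = 116 - 36q + 3q^2, minimized at q = 6 where min AVC = £8. MC = 116 - 72q + 9q^2.
With P = £197 above the shutdown price, P = MC gives q = 9.
At P = £1 < min AVC = £8, price no longer covers variable cost at any output, so the firm shuts down: q = 0.

Output falls from 9 to 0 (the firm shuts down)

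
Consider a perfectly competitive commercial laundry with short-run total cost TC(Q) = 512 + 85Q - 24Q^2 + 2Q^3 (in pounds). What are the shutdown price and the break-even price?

Shutdown price = £13; break-even price = £85

AVC = 85 - 24Q + 2Q^2; minimized at Q = 6, giving min AVC = £13. That is the shutdown price.
ATC = 512/Q + 85 - 24Q + 2Q^2. Setting dATC/dQ = −512/Q^2 − 24 + 4Q = 0 gives Q = 8 (since 4·8^3 − 24·8^2 = 512).
min ATC = 512/8 + 85 − 24·8 + 2·8^2 = £85. That is the break-even price.
Between these two prices the firm operates at a loss; above £85 it earns a profit.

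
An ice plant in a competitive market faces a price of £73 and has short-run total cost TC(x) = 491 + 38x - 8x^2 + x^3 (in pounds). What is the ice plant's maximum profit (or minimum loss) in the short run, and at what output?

AVC = 38 - 8x + x^2 has its minimum £22 at x = 4; price £73 clears that bar, so the firm operates.
MC = 38 - 16x + 3x^2. Setting P = MC and taking the root on the rising branch gives x* = 7.
TR = 73·7 = 511. TC = 491 + 217 = 708. Profit = 511 − 708 = -£197.
By producing, the firm covers all variable cost plus £294 of fixed cost; shutting down would lose the full £491.

Profit = -£197 at x = 7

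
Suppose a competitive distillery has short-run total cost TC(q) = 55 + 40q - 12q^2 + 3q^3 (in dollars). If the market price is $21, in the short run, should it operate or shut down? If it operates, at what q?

Shut down

From TC, MC = TC'(q) = 40 - 24q + 9q^2 and AVC = VC/q = 40 - 12q + 3q^2.
AVC hits its minimum where MC = AVC, at q = 2, giving min AVC = 40 - 12·2 + 3·2^2 = $28.
P = $21 lies below min AVC = $28; no output level covers variable cost.
The firm minimizes its loss by shutting down and losing only its fixed cost of $55.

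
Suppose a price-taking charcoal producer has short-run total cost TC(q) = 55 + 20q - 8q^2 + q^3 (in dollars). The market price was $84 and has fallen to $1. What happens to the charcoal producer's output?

Output falls from 8 to 0 (the firm shuts down)

MC = 20 - 16q + 3q^2; the shutdown threshold is min AVC = $4 (at q = 4).
With P = $84 above the shutdown price, P = MC gives q = 8.
At P = $1 < min AVC = $4, price no longer covers variable cost at any output, so the firm shuts down: q = 0.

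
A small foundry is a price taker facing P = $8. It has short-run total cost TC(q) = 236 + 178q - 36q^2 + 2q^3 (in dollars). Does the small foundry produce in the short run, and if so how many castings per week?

Variable cost is VC = 178q - 36q^2 + 2q^3, so AVC = VC/q = 178 - 36q + 2q^2 and MC = dTC/dq = 178 - 72q + 6q^2.
The AVC parabola has its vertex at q = 36/4 = 9, where AVC = 178 - 36·9 + 2·9^2 = $16.
P = $8 lies below min AVC = $16; no output level covers variable cost.
The firm minimizes its loss by shutting down and losing only its fixed cost of $236.

Shut down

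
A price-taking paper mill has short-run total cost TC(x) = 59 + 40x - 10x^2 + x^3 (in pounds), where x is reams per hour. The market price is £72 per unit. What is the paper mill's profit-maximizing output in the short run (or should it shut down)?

Produce at x = 8

Strip out fixed cost: VC = 40x - 10x^2 + x^3. Then AVC = 40 - 10x + x^2 and MC = 40 - 20x + 3x^2.
AVC is minimized where dAVC/dx = -10 + 2x = 0, at x = 5; min AVC = 40 - 10·5 + 5^2 = £15.
Because £72 ≥ £15, revenue can cover variable cost; the firm operates.
Set P = MC: 72 = 40 - 20x + 3x^2 → -32 - 20x + 3x^2 = 0. The roots are x = -4/3 and x = 8; the profit-maximizing output is on the rising part of MC, so x* = 8.
Check: AVC at x = 8 is £24 ≤ P, so revenue covers variable cost.
Profit = P·x − TC = 72·8 − 251 = £325.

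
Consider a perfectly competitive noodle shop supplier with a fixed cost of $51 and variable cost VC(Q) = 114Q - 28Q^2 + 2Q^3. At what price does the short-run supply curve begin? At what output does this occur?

$16 per unit, at Q = 7

The firm shuts down when price falls below the minimum of average variable cost. AVC = VC/Q = 114 - 28Q + 2Q^2.
At the minimum of AVC, MC = AVC. MC = 114 - 56Q + 6Q^2; setting MC = AVC gives 4Q^2 - 28Q = 0, so Q = 7. min AVC = 16.
So the shutdown price is $16.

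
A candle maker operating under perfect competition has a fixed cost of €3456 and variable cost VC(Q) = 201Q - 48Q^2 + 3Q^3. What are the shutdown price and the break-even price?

AVC = 201 - 48Q + 3Q^2; minimized at Q = 8, giving min AVC = €9. That is the shutdown price.
ATC = 3456/Q + 201 - 48Q + 3Q^2. Setting dATC/dQ = −3456/Q^2 − 48 + 6Q = 0 gives Q = 12 (since 6·12^3 − 48·12^2 = 3456).
min ATC = 3456/12 + 201 − 48·12 + 3·12^2 = €345. That is the break-even price.
For €9 ≤ P < €345 the firm produces at a loss; below €9 it shuts down.

Shutdown price = €9; break-even price = €345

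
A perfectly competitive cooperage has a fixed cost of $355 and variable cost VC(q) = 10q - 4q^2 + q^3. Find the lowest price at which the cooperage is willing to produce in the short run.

The shutdown price is the minimum of AVC. VC = 10q - 4q^2 + q^3, so AVC = 10 - 4q + q^2.
At the minimum of AVC, MC = AVC. MC = 10 - 8q + 3q^2; setting MC = AVC gives 2q^2 - 4q = 0, so q = 2. min AVC = 6.
The firm shuts down for any P below $6.

$6 per unit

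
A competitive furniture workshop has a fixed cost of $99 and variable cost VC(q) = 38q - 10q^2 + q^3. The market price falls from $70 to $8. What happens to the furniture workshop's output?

Output falls from 8 to 0 (the firm shuts down)

AVC = 38 - 10q + q^2, minimized at q = 5 where min AVC = $13. MC = 38 - 20q + 3q^2.
With P = $70 above the shutdown price, P = MC gives q = 8.
At P = $8 < min AVC = $13, price no longer covers variable cost at any output, so the firm shuts down: q = 0.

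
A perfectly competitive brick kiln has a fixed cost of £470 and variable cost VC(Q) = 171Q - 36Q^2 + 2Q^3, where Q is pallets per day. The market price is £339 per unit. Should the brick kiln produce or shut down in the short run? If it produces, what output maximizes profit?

Produce at Q = 14

Variable cost is VC = 171Q - 36Q^2 + 2Q^3, so AVC = VC/Q = 171 - 36Q + 2Q^2 and MC = dTC/dQ = 171 - 72Q + 6Q^2.
AVC hits its minimum where MC = AVC, at Q = 9, giving min AVC = 171 - 36·9 + 2·9^2 = £9.
Because £339 ≥ £9, revenue can cover variable cost; the firm operates.
Set P = MC: 339 = 171 - 72Q + 6Q^2 → -168 - 72Q + 6Q^2 = 0. The roots are Q = -2 and Q = 14; the profit-maximizing output is on the rising part of MC, so Q* = 14.
Check: AVC at Q = 14 is £59 ≤ P, so revenue covers variable cost.
Profit = P·Q − TC = 339·14 − 1296 = £3450.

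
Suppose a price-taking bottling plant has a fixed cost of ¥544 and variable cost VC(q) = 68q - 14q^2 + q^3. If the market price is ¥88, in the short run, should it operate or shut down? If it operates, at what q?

Produce at q = 10

Variable cost is VC = 68q - 14q^2 + q^3, so AVC = VC/q = 68 - 14q + q^2 and MC = dTC/dq = 68 - 28q + 3q^2.
AVC is minimized where dAVC/dq = -14 + 2q = 0, at q = 7; min AVC = 68 - 14·7 + 7^2 = ¥19.
P = ¥88 exceeds min AVC = ¥19, so the firm stays open.
Solving P = MC: -20 - 28q + 3q^2 = 0 ⇒ q = -2/3 or 10. On the upward-sloping branch, q* = 10.
Check: AVC at q = 10 is ¥28 ≤ P, so revenue covers variable cost.
Profit = P·q − TC = 88·10 − 824 = ¥56.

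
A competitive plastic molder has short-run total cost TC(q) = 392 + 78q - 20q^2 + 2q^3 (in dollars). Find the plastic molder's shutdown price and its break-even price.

AVC = 78 - 20q + 2q^2; minimized at q = 5, giving min AVC = $28. That is the shutdown price.
ATC = 392/q + 78 - 20q + 2q^2. Setting dATC/dq = −392/q^2 − 20 + 4q = 0 gives q = 7 (since 4·7^3 − 20·7^2 = 392).
min ATC = 392/7 + 78 − 20·7 + 2·7^2 = $92. That is the break-even price.
Between these two prices the firm operates at a loss; above $92 it earns a profit.

Shutdown price = $28; break-even price = $92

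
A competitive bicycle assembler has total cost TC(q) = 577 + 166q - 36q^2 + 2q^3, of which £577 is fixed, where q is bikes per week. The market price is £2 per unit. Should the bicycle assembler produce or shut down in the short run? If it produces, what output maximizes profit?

Shut down

Variable cost is VC = 166q - 36q^2 + 2q^3, so AVC = VC/q = 166 - 36q + 2q^2 and MC = dTC/dq = 166 - 72q + 6q^2.
AVC is minimized where dAVC/dq = -36 + 4q = 0, at q = 9; min AVC = 166 - 36·9 + 2·9^2 = £4.
With P < min AVC (£2 < £4), every unit sold adds to the loss.
The firm minimizes its loss by shutting down and losing only its fixed cost of £577.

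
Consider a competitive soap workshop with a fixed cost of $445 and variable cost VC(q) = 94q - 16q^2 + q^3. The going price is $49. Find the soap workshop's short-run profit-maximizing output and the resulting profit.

Profit = -$283 at q = 9

AVC = 94 - 16q + q^2 has its minimum $30 at q = 8; price $49 clears that bar, so the firm operates.
With MC = 94 - 32q + 3q^2, P = MC on the upward-sloping part at q* = 9.
TR = 49·9 = 441. TC = 445 + 279 = 724. Profit = 441 − 724 = -$283.
Shutting down would mean losing the fixed cost of $445, so operating at a loss of $283 is better by $162.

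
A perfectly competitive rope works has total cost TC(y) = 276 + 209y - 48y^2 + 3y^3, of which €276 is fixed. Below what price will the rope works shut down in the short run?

The shutdown price is the minimum of AVC. VC = 209y - 48y^2 + 3y^3, so AVC = 209 - 48y + 3y^2.
At the minimum of AVC, MC = AVC. MC = 209 - 96y + 9y^2; setting MC = AVC gives 6y^2 - 48y = 0, so y = 8. min AVC = 17.
So the shutdown price is €17.

€17 per unit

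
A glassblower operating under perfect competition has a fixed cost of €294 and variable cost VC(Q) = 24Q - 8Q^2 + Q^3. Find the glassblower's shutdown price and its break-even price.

Shutdown price = €8; break-even price = €59

AVC = 24 - 8Q + Q^2; minimized at Q = 4, giving min AVC = €8. That is the shutdown price.
ATC = 294/Q + 24 - 8Q + Q^2. Setting dATC/dQ = −294/Q^2 − 8 + 2Q = 0 gives Q = 7 (since 2·7^3 − 8·7^2 = 294).
min ATC = 294/7 + 24 − 8·7 + 7^2 = €59. That is the break-even price.
For €8 ≤ P < €59 the firm produces at a loss; below €8 it shuts down.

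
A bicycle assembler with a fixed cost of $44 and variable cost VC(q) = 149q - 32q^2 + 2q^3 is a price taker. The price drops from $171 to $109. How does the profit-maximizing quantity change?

Output falls from 11 to 10

MC = 149 - 64q + 6q^2; the shutdown threshold is min AVC = $21 (at q = 8).
With P = $171 above the shutdown price, P = MC gives q = 11.
At P = $109 ≥ min AVC, set P = MC: q = 10. The firm stays open but cuts output.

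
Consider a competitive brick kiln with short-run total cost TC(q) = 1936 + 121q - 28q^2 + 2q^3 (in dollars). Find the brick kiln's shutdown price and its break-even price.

Shutdown price = min AVC. AVC = 121 - 28q + 2q^2, with vertex at q = 7 and minimum $23.
ATC = 1936/q + 121 - 28q + 2q^2. Setting dATC/dq = −1936/q^2 − 28 + 4q = 0 gives q = 11 (since 4·11^3 − 28·11^2 = 1936).
min ATC = 1936/11 + 121 − 28·11 + 2·11^2 = $231. That is the break-even price.
For $23 ≤ P < $231 the firm produces at a loss; below $23 it shuts down.

Shutdown price = $23; break-even price = $231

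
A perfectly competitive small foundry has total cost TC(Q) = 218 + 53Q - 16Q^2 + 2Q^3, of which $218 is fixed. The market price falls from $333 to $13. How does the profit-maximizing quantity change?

Output falls from 10 to 0 (the firm shuts down)

AVC = 53 - 16Q + 2Q^2, minimized at Q = 4 where min AVC = $21. MC = 53 - 32Q + 6Q^2.
With P = $333 above the shutdown price, P = MC gives Q = 10.
At P = $13 < min AVC = $21, price no longer covers variable cost at any output, so the firm shuts down: Q = 0.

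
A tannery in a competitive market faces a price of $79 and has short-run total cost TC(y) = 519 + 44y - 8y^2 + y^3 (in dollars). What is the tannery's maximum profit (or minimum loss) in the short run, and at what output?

Profit = -$225 at y = 7

AVC = 44 - 8y + y^2 has its minimum $28 at y = 4; price $79 clears that bar, so the firm operates.
MC = 44 - 16y + 3y^2. Setting P = MC and taking the root on the rising branch gives y* = 7.
TR = 79·7 = 553. TC = 519 + 259 = 778. Profit = 553 − 778 = -$225.
That loss of $225 beats the $519 the firm would lose by shutting down; producing recovers $294 of fixed cost.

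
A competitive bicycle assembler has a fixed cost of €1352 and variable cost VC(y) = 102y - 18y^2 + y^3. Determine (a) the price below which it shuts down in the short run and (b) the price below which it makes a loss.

Shutdown price = €21; break-even price = €141

Shutdown price = min AVC. AVC = 102 - 18y + y^2, with vertex at y = 9 and minimum €21.
ATC = 1352/y + 102 - 18y + y^2. Setting dATC/dy = −1352/y^2 − 18 + 2y = 0 gives y = 13 (since 2·13^3 − 18·13^2 = 1352).
min ATC = 1352/13 + 102 − 18·13 + 13^2 = €141. That is the break-even price.
Between these two prices the firm operates at a loss; above €141 it earns a profit.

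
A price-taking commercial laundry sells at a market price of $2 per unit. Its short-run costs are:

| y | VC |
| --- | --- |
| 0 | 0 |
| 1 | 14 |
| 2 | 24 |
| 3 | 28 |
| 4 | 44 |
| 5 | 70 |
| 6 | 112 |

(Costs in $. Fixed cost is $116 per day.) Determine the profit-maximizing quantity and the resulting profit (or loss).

y = 0 (shut down); profit = -$116

Tabulate TR − TC: y=0: -116; y=1: -128; y=2: -136; y=3: -138; y=4: -152; y=5: -176; y=6: -216.
Profit is highest at y = 0. Equivalently, the lowest AVC in the table is 28/3 ≈ $9.33 at y = 3, and P = $2 falls below it — price never covers variable cost, so the firm shuts down and loses only its fixed cost.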